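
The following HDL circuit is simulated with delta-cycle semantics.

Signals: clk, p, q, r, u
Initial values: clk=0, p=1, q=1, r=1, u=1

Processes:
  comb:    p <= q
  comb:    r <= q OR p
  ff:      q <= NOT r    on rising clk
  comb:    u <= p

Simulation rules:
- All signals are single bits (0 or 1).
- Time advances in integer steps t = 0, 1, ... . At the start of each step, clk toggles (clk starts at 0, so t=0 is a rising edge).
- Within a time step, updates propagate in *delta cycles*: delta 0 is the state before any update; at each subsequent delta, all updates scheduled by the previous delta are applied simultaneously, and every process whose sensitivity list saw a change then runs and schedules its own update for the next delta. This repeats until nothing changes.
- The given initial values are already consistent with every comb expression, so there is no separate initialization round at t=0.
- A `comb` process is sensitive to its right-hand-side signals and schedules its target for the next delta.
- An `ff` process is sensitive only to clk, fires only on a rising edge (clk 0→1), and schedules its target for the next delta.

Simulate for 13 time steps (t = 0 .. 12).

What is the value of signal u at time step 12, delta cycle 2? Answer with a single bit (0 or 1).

1

t=0 Δ0: u=1 clk=0 r=1 p=1 q=1
  Δ1: clk:0→1
  Δ2: q:1→0
  Δ3: p:1→0
  Δ4: u:1→0, r:1→0
  (4Δ to stable)
t=1 Δ0: u=0 clk=1 r=0 p=0 q=0
  Δ1: clk:1→0
  (1Δ to stable)
t=2 Δ0: u=0 clk=0 r=0 p=0 q=0
  Δ1: clk:0→1
  Δ2: q:0→1
  Δ3: r:0→1, p:0→1
  Δ4: u:0→1
  (4Δ to stable)
t=3 Δ0: u=1 clk=1 r=1 p=1 q=1
  Δ1: clk:1→0
  (1Δ to stable)
t=4 Δ0: u=1 clk=0 r=1 p=1 q=1
  Δ1: clk:0→1
  Δ2: q:1→0
  Δ3: p:1→0
  Δ4: u:1→0, r:1→0
  (4Δ to stable)
t=5 Δ0: u=0 clk=1 r=0 p=0 q=0
  Δ1: clk:1→0
  (1Δ to stable)
t=6 Δ0: u=0 clk=0 r=0 p=0 q=0
  Δ1: clk:0→1
  Δ2: q:0→1
  Δ3: r:0→1, p:0→1
  Δ4: u:0→1
  (4Δ to stable)
t=7 Δ0: u=1 clk=1 r=1 p=1 q=1
  Δ1: clk:1→0
  (1Δ to stable)
t=8 Δ0: u=1 clk=0 r=1 p=1 q=1
  Δ1: clk:0→1
  Δ2: q:1→0
  Δ3: p:1→0
  Δ4: u:1→0, r:1→0
  (4Δ to stable)
t=9 Δ0: u=0 clk=1 r=0 p=0 q=0
  Δ1: clk:1→0
  (1Δ to stable)
t=10 Δ0: u=0 clk=0 r=0 p=0 q=0
  Δ1: clk:0→1
  Δ2: q:0→1
  Δ3: r:0→1, p:0→1
  Δ4: u:0→1
  (4Δ to stable)
t=11 Δ0: u=1 clk=1 r=1 p=1 q=1
  Δ1: clk:1→0
  (1Δ to stable)
t=12 Δ0: u=1 clk=0 r=1 p=1 q=1
  Δ1: clk:0→1
  Δ2: q:1→0
  Δ3: p:1→0
  Δ4: u:1→0, r:1→0
  (4Δ to stable)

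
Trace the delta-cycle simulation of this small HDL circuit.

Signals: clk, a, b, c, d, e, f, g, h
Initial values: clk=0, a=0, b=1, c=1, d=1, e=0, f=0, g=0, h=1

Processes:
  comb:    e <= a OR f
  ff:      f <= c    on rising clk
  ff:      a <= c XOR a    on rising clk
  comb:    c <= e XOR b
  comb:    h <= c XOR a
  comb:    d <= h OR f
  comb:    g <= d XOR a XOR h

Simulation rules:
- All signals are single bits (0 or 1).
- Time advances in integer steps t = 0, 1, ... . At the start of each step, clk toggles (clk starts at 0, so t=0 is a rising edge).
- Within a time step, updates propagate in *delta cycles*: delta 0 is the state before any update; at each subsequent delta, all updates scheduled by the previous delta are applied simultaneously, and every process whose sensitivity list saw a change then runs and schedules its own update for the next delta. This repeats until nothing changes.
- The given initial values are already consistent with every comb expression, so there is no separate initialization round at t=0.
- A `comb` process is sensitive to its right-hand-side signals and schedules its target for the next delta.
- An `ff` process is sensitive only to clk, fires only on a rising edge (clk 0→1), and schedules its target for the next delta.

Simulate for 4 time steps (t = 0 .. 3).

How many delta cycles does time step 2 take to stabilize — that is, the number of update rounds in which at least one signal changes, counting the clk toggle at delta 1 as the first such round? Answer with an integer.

t0.Δ0 e=0 c=1 g=0 a=0 f=0 clk=0 d=1 b=1 h=1
t0.Δ1 e=0 c=1 g=0 a=0 f=0 clk=1 d=1 b=1 h=1
t0.Δ2 e=0 c=1 g=0 a=1 f=1 clk=1 d=1 b=1 h=1
t0.Δ3 e=1 c=1 g=1 a=1 f=1 clk=1 d=1 b=1 h=0
t0.Δ4 e=1 c=0 g=0 a=1 f=1 clk=1 d=1 b=1 h=0
t0.Δ5 e=1 c=0 g=0 a=1 f=1 clk=1 d=1 b=1 h=1
t0.Δ6 e=1 c=0 g=1 a=1 f=1 clk=1 d=1 b=1 h=1
t1.Δ0 e=1 c=0 g=1 a=1 f=1 clk=1 d=1 b=1 h=1
t1.Δ1 e=1 c=0 g=1 a=1 f=1 clk=0 d=1 b=1 h=1
t2.Δ0 e=1 c=0 g=1 a=1 f=1 clk=0 d=1 b=1 h=1
t2.Δ1 e=1 c=0 g=1 a=1 f=1 clk=1 d=1 b=1 h=1
t2.Δ2 e=1 c=0 g=1 a=1 f=0 clk=1 d=1 b=1 h=1
t3.Δ0 e=1 c=0 g=1 a=1 f=0 clk=1 d=1 b=1 h=1
t3.Δ1 e=1 c=0 g=1 a=1 f=0 clk=0 d=1 b=1 h=1

2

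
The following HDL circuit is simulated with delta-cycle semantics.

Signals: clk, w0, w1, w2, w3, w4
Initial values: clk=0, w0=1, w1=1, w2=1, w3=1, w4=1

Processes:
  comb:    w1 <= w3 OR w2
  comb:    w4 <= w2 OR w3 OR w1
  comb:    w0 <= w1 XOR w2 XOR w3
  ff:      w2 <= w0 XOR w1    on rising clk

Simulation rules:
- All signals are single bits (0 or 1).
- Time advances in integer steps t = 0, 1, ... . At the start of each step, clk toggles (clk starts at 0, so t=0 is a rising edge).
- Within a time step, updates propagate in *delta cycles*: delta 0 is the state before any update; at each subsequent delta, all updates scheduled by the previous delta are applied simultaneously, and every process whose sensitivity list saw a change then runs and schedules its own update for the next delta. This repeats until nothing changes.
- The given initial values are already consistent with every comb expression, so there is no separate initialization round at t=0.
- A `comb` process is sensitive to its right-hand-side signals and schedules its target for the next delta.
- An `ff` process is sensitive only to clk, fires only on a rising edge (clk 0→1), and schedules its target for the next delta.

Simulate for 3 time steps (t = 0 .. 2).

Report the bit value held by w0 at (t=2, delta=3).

[bits: w0,w2,w3,clk,w1,w4]
t=0: Δ0=111011 Δ1=111111 Δ2=101111 Δ3=001111 | 3Δ
t=1: Δ0=001111 Δ1=001011 | 1Δ
t=2: Δ0=001011 Δ1=001111 Δ2=011111 Δ3=111111 | 3Δ

1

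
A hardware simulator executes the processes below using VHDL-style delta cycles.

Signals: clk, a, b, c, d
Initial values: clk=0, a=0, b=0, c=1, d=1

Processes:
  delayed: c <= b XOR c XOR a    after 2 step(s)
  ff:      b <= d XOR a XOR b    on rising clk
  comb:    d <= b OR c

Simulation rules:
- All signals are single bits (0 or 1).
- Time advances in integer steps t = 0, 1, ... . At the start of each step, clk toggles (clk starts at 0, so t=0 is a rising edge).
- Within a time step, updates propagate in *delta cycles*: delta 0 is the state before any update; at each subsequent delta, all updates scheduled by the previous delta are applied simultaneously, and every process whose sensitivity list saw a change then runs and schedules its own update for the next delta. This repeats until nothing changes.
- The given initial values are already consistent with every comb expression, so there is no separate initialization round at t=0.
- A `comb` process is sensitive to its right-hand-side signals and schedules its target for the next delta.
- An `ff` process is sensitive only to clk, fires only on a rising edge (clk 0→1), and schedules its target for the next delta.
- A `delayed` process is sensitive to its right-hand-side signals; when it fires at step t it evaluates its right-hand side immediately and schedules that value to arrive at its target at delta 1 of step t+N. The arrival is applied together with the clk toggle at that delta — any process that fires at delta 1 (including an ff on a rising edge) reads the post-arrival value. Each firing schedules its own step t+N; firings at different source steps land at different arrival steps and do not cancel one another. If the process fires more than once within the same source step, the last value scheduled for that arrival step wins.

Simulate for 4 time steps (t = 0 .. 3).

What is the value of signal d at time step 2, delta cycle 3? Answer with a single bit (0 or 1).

0

[bits: a,c,d,clk,b]
t=0: Δ0=01100 Δ1=01110 Δ2=01111 | 2Δ
t=1: Δ0=01111 Δ1=01101 | 1Δ
t=2: Δ0=01101 Δ1=00111 Δ2=00110 Δ3=00010 | 3Δ
t=3: Δ0=00010 Δ1=00000 | 1Δ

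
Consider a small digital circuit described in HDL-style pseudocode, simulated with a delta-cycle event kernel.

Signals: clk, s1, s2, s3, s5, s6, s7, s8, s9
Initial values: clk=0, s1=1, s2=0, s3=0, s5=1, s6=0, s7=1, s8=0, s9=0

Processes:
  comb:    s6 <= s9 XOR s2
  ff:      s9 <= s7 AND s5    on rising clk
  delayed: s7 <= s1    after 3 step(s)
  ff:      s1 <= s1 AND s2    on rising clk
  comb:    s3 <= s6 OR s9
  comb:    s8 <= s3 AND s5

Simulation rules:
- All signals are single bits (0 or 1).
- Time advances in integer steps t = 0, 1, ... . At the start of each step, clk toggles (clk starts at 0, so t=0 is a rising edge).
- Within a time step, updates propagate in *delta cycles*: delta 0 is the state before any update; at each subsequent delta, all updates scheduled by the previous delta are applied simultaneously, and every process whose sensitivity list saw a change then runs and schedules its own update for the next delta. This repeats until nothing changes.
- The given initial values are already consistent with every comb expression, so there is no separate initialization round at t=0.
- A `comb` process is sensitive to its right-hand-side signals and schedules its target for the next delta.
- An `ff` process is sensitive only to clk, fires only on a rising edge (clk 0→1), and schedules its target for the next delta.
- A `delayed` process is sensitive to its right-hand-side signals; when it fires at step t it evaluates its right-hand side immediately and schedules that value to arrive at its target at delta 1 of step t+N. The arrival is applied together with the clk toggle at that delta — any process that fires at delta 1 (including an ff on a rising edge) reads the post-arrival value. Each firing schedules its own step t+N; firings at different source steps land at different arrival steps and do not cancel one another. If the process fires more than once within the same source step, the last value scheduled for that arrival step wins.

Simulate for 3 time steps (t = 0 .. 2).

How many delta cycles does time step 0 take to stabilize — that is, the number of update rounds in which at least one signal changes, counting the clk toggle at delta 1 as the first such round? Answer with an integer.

4

t0.Δ0 s1=1 s9=0 clk=0 s7=1 s8=0 s5=1 s3=0 s2=0 s6=0
t0.Δ1 s1=1 s9=0 clk=1 s7=1 s8=0 s5=1 s3=0 s2=0 s6=0
t0.Δ2 s1=0 s9=1 clk=1 s7=1 s8=0 s5=1 s3=0 s2=0 s6=0
t0.Δ3 s1=0 s9=1 clk=1 s7=1 s8=0 s5=1 s3=1 s2=0 s6=1
t0.Δ4 s1=0 s9=1 clk=1 s7=1 s8=1 s5=1 s3=1 s2=0 s6=1
t1.Δ0 s1=0 s9=1 clk=1 s7=1 s8=1 s5=1 s3=1 s2=0 s6=1
t1.Δ1 s1=0 s9=1 clk=0 s7=1 s8=1 s5=1 s3=1 s2=0 s6=1
t2.Δ0 s1=0 s9=1 clk=0 s7=1 s8=1 s5=1 s3=1 s2=0 s6=1
t2.Δ1 s1=0 s9=1 clk=1 s7=1 s8=1 s5=1 s3=1 s2=0 s6=1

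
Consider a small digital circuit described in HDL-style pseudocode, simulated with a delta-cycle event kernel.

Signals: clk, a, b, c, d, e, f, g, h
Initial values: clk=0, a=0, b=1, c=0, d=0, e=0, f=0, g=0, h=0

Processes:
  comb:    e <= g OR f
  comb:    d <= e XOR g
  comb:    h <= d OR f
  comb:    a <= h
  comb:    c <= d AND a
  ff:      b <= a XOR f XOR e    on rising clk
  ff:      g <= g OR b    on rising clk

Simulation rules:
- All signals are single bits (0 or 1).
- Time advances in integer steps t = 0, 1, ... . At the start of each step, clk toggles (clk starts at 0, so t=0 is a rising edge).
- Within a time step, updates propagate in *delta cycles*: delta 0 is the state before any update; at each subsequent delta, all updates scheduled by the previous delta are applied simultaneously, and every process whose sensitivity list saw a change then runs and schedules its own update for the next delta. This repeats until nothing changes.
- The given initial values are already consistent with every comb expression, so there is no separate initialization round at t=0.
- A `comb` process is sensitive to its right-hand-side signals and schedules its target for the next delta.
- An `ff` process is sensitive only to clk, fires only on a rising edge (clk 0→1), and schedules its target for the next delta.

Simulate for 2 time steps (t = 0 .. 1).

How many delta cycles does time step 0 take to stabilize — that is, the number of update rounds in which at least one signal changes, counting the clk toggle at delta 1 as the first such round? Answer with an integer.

6

[bits: d,f,a,c,clk,e,b,h,g]
t=0: Δ0=000000100 Δ1=000010100 Δ2=000010001 Δ3=100011001 Δ4=000011011 Δ5=001011001 Δ6=000011001 | 6Δ
t=1: Δ0=000011001 Δ1=000001001 | 1Δ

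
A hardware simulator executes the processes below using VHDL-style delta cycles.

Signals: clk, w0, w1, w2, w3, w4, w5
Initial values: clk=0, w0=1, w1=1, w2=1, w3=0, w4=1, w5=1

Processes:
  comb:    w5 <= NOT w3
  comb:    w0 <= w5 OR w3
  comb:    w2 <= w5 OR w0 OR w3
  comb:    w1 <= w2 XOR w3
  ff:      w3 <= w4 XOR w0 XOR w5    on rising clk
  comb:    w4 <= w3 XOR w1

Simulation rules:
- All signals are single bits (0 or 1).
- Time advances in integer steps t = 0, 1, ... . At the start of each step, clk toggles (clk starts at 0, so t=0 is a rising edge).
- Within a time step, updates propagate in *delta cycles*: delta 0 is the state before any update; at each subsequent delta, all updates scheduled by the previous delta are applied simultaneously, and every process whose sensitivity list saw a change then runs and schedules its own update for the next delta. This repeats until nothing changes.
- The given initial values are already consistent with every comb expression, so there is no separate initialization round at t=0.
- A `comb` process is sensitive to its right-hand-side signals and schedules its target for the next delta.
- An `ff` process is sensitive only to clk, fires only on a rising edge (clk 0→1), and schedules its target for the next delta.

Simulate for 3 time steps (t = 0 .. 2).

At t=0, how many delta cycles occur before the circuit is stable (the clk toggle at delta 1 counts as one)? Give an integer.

4

t0.Δ0 w5=1 w0=1 w3=0 w1=1 w4=1 clk=0 w2=1
t0.Δ1 w5=1 w0=1 w3=0 w1=1 w4=1 clk=1 w2=1
t0.Δ2 w5=1 w0=1 w3=1 w1=1 w4=1 clk=1 w2=1
t0.Δ3 w5=0 w0=1 w3=1 w1=0 w4=0 clk=1 w2=1
t0.Δ4 w5=0 w0=1 w3=1 w1=0 w4=1 clk=1 w2=1
t1.Δ0 w5=0 w0=1 w3=1 w1=0 w4=1 clk=1 w2=1
t1.Δ1 w5=0 w0=1 w3=1 w1=0 w4=1 clk=0 w2=1
t2.Δ0 w5=0 w0=1 w3=1 w1=0 w4=1 clk=0 w2=1
t2.Δ1 w5=0 w0=1 w3=1 w1=0 w4=1 clk=1 w2=1
t2.Δ2 w5=0 w0=1 w3=0 w1=0 w4=1 clk=1 w2=1
t2.Δ3 w5=1 w0=0 w3=0 w1=1 w4=0 clk=1 w2=1
t2.Δ4 w5=1 w0=1 w3=0 w1=1 w4=1 clk=1 w2=1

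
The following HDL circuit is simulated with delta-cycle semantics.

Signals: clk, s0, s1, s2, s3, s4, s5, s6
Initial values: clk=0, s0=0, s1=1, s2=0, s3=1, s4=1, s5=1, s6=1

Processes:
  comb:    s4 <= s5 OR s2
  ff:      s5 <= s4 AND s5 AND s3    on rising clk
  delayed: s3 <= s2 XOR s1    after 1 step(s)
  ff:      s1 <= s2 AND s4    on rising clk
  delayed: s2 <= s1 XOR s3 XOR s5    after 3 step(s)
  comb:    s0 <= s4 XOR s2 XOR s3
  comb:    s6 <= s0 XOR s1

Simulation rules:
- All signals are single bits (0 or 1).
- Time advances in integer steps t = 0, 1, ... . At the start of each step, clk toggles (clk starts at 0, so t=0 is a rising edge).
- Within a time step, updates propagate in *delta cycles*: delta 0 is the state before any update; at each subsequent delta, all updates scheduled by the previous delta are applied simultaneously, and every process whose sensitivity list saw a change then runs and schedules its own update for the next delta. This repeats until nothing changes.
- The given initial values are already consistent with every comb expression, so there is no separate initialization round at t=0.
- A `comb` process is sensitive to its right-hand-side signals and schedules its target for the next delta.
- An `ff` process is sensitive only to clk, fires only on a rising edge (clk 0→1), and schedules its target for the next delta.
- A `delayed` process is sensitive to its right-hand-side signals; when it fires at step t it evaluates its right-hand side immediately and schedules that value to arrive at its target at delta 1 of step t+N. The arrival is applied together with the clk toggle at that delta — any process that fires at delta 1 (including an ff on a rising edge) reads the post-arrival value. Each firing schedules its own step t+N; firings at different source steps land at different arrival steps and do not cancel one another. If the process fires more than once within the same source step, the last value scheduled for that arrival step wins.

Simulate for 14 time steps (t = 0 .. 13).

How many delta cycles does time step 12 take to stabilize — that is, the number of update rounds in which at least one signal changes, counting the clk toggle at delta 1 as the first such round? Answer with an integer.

t0.Δ0 s4=1 s6=1 s0=0 s2=0 s1=1 s5=1 s3=1 clk=0
t0.Δ1 s4=1 s6=1 s0=0 s2=0 s1=1 s5=1 s3=1 clk=1
t0.Δ2 s4=1 s6=1 s0=0 s2=0 s1=0 s5=1 s3=1 clk=1
t0.Δ3 s4=1 s6=0 s0=0 s2=0 s1=0 s5=1 s3=1 clk=1
t1.Δ0 s4=1 s6=0 s0=0 s2=0 s1=0 s5=1 s3=1 clk=1
t1.Δ1 s4=1 s6=0 s0=0 s2=0 s1=0 s5=1 s3=0 clk=0
t1.Δ2 s4=1 s6=0 s0=1 s2=0 s1=0 s5=1 s3=0 clk=0
t1.Δ3 s4=1 s6=1 s0=1 s2=0 s1=0 s5=1 s3=0 clk=0
t2.Δ0 s4=1 s6=1 s0=1 s2=0 s1=0 s5=1 s3=0 clk=0
t2.Δ1 s4=1 s6=1 s0=1 s2=0 s1=0 s5=1 s3=0 clk=1
t2.Δ2 s4=1 s6=1 s0=1 s2=0 s1=0 s5=0 s3=0 clk=1
t2.Δ3 s4=0 s6=1 s0=1 s2=0 s1=0 s5=0 s3=0 clk=1
t2.Δ4 s4=0 s6=1 s0=0 s2=0 s1=0 s5=0 s3=0 clk=1
t2.Δ5 s4=0 s6=0 s0=0 s2=0 s1=0 s5=0 s3=0 clk=1
t3.Δ0 s4=0 s6=0 s0=0 s2=0 s1=0 s5=0 s3=0 clk=1
t3.Δ1 s4=0 s6=0 s0=0 s2=0 s1=0 s5=0 s3=0 clk=0
t4.Δ0 s4=0 s6=0 s0=0 s2=0 s1=0 s5=0 s3=0 clk=0
t4.Δ1 s4=0 s6=0 s0=0 s2=1 s1=0 s5=0 s3=0 clk=1
t4.Δ2 s4=1 s6=0 s0=1 s2=1 s1=0 s5=0 s3=0 clk=1
t4.Δ3 s4=1 s6=1 s0=0 s2=1 s1=0 s5=0 s3=0 clk=1
t4.Δ4 s4=1 s6=0 s0=0 s2=1 s1=0 s5=0 s3=0 clk=1
t5.Δ0 s4=1 s6=0 s0=0 s2=1 s1=0 s5=0 s3=0 clk=1
t5.Δ1 s4=1 s6=0 s0=0 s2=0 s1=0 s5=0 s3=1 clk=0
t5.Δ2 s4=0 s6=0 s0=0 s2=0 s1=0 s5=0 s3=1 clk=0
t5.Δ3 s4=0 s6=0 s0=1 s2=0 s1=0 s5=0 s3=1 clk=0
t5.Δ4 s4=0 s6=1 s0=1 s2=0 s1=0 s5=0 s3=1 clk=0
t6.Δ0 s4=0 s6=1 s0=1 s2=0 s1=0 s5=0 s3=1 clk=0
t6.Δ1 s4=0 s6=1 s0=1 s2=0 s1=0 s5=0 s3=0 clk=1
t6.Δ2 s4=0 s6=1 s0=0 s2=0 s1=0 s5=0 s3=0 clk=1
t6.Δ3 s4=0 s6=0 s0=0 s2=0 s1=0 s5=0 s3=0 clk=1
t7.Δ0 s4=0 s6=0 s0=0 s2=0 s1=0 s5=0 s3=0 clk=1
t7.Δ1 s4=0 s6=0 s0=0 s2=0 s1=0 s5=0 s3=0 clk=0
t8.Δ0 s4=0 s6=0 s0=0 s2=0 s1=0 s5=0 s3=0 clk=0
t8.Δ1 s4=0 s6=0 s0=0 s2=1 s1=0 s5=0 s3=0 clk=1
t8.Δ2 s4=1 s6=0 s0=1 s2=1 s1=0 s5=0 s3=0 clk=1
t8.Δ3 s4=1 s6=1 s0=0 s2=1 s1=0 s5=0 s3=0 clk=1
t8.Δ4 s4=1 s6=0 s0=0 s2=1 s1=0 s5=0 s3=0 clk=1
t9.Δ0 s4=1 s6=0 s0=0 s2=1 s1=0 s5=0 s3=0 clk=1
t9.Δ1 s4=1 s6=0 s0=0 s2=0 s1=0 s5=0 s3=1 clk=0
t9.Δ2 s4=0 s6=0 s0=0 s2=0 s1=0 s5=0 s3=1 clk=0
t9.Δ3 s4=0 s6=0 s0=1 s2=0 s1=0 s5=0 s3=1 clk=0
t9.Δ4 s4=0 s6=1 s0=1 s2=0 s1=0 s5=0 s3=1 clk=0
t10.Δ0 s4=0 s6=1 s0=1 s2=0 s1=0 s5=0 s3=1 clk=0
t10.Δ1 s4=0 s6=1 s0=1 s2=0 s1=0 s5=0 s3=0 clk=1
t10.Δ2 s4=0 s6=1 s0=0 s2=0 s1=0 s5=0 s3=0 clk=1
t10.Δ3 s4=0 s6=0 s0=0 s2=0 s1=0 s5=0 s3=0 clk=1
t11.Δ0 s4=0 s6=0 s0=0 s2=0 s1=0 s5=0 s3=0 clk=1
t11.Δ1 s4=0 s6=0 s0=0 s2=0 s1=0 s5=0 s3=0 clk=0
t12.Δ0 s4=0 s6=0 s0=0 s2=0 s1=0 s5=0 s3=0 clk=0
t12.Δ1 s4=0 s6=0 s0=0 s2=1 s1=0 s5=0 s3=0 clk=1
t12.Δ2 s4=1 s6=0 s0=1 s2=1 s1=0 s5=0 s3=0 clk=1
t12.Δ3 s4=1 s6=1 s0=0 s2=1 s1=0 s5=0 s3=0 clk=1
t12.Δ4 s4=1 s6=0 s0=0 s2=1 s1=0 s5=0 s3=0 clk=1
t13.Δ0 s4=1 s6=0 s0=0 s2=1 s1=0 s5=0 s3=0 clk=1
t13.Δ1 s4=1 s6=0 s0=0 s2=0 s1=0 s5=0 s3=1 clk=0
t13.Δ2 s4=0 s6=0 s0=0 s2=0 s1=0 s5=0 s3=1 clk=0
t13.Δ3 s4=0 s6=0 s0=1 s2=0 s1=0 s5=0 s3=1 clk=0
t13.Δ4 s4=0 s6=1 s0=1 s2=0 s1=0 s5=0 s3=1 clk=0

4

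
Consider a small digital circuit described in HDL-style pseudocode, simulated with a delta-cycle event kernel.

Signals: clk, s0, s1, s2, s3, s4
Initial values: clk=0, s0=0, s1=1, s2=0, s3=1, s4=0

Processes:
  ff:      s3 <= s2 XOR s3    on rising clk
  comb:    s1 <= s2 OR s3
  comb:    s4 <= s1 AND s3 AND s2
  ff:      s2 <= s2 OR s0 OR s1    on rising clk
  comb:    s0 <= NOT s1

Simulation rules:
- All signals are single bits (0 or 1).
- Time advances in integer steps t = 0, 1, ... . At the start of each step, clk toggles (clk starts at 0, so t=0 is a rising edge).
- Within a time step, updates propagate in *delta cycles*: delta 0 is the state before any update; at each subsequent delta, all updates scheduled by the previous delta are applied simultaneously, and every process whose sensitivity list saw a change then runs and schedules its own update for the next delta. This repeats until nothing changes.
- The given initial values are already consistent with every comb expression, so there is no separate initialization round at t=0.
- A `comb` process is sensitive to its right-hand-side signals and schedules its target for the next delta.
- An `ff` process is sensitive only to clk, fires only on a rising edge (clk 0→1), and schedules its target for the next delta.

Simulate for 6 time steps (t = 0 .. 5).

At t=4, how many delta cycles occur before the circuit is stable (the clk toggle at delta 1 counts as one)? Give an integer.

[bits: s2,clk,s3,s1,s0,s4]
t=0: Δ0=001100 Δ1=011100 Δ2=111100 Δ3=111101 | 3Δ
t=1: Δ0=111101 Δ1=101101 | 1Δ
t=2: Δ0=101101 Δ1=111101 Δ2=110101 Δ3=110100 | 3Δ
t=3: Δ0=110100 Δ1=100100 | 1Δ
t=4: Δ0=100100 Δ1=110100 Δ2=111100 Δ3=111101 | 3Δ
t=5: Δ0=111101 Δ1=101101 | 1Δ

3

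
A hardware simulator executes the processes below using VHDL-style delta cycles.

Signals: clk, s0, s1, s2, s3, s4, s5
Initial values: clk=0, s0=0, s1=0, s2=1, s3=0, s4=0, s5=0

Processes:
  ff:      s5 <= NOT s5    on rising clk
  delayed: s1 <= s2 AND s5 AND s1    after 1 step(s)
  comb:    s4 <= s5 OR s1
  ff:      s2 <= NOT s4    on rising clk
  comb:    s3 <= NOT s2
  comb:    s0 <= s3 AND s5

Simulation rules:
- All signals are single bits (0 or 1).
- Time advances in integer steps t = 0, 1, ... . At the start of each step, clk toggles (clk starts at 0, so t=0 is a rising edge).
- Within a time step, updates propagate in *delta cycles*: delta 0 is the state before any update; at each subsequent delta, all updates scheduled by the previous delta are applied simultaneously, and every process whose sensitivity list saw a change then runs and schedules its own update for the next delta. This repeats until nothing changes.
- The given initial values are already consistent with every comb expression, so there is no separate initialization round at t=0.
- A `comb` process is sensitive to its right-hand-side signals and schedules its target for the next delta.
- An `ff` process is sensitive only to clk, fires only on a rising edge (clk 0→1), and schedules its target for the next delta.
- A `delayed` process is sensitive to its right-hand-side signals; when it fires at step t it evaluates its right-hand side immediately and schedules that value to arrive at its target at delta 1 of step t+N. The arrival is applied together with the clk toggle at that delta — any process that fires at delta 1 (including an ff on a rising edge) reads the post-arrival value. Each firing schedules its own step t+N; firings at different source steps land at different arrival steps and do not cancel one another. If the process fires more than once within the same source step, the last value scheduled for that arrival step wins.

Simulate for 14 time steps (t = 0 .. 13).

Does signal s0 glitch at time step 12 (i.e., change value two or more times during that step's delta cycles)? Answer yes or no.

t0.Δ0 clk=0 s1=0 s4=0 s2=1 s3=0 s5=0 s0=0
t0.Δ1 clk=1 s1=0 s4=0 s2=1 s3=0 s5=0 s0=0
t0.Δ2 clk=1 s1=0 s4=0 s2=1 s3=0 s5=1 s0=0
t0.Δ3 clk=1 s1=0 s4=1 s2=1 s3=0 s5=1 s0=0
t1.Δ0 clk=1 s1=0 s4=1 s2=1 s3=0 s5=1 s0=0
t1.Δ1 clk=0 s1=0 s4=1 s2=1 s3=0 s5=1 s0=0
t2.Δ0 clk=0 s1=0 s4=1 s2=1 s3=0 s5=1 s0=0
t2.Δ1 clk=1 s1=0 s4=1 s2=1 s3=0 s5=1 s0=0
t2.Δ2 clk=1 s1=0 s4=1 s2=0 s3=0 s5=0 s0=0
t2.Δ3 clk=1 s1=0 s4=0 s2=0 s3=1 s5=0 s0=0
t3.Δ0 clk=1 s1=0 s4=0 s2=0 s3=1 s5=0 s0=0
t3.Δ1 clk=0 s1=0 s4=0 s2=0 s3=1 s5=0 s0=0
t4.Δ0 clk=0 s1=0 s4=0 s2=0 s3=1 s5=0 s0=0
t4.Δ1 clk=1 s1=0 s4=0 s2=0 s3=1 s5=0 s0=0
t4.Δ2 clk=1 s1=0 s4=0 s2=1 s3=1 s5=1 s0=0
t4.Δ3 clk=1 s1=0 s4=1 s2=1 s3=0 s5=1 s0=1
t4.Δ4 clk=1 s1=0 s4=1 s2=1 s3=0 s5=1 s0=0
t5.Δ0 clk=1 s1=0 s4=1 s2=1 s3=0 s5=1 s0=0
t5.Δ1 clk=0 s1=0 s4=1 s2=1 s3=0 s5=1 s0=0
t6.Δ0 clk=0 s1=0 s4=1 s2=1 s3=0 s5=1 s0=0
t6.Δ1 clk=1 s1=0 s4=1 s2=1 s3=0 s5=1 s0=0
t6.Δ2 clk=1 s1=0 s4=1 s2=0 s3=0 s5=0 s0=0
t6.Δ3 clk=1 s1=0 s4=0 s2=0 s3=1 s5=0 s0=0
t7.Δ0 clk=1 s1=0 s4=0 s2=0 s3=1 s5=0 s0=0
t7.Δ1 clk=0 s1=0 s4=0 s2=0 s3=1 s5=0 s0=0
t8.Δ0 clk=0 s1=0 s4=0 s2=0 s3=1 s5=0 s0=0
t8.Δ1 clk=1 s1=0 s4=0 s2=0 s3=1 s5=0 s0=0
t8.Δ2 clk=1 s1=0 s4=0 s2=1 s3=1 s5=1 s0=0
t8.Δ3 clk=1 s1=0 s4=1 s2=1 s3=0 s5=1 s0=1
t8.Δ4 clk=1 s1=0 s4=1 s2=1 s3=0 s5=1 s0=0
t9.Δ0 clk=1 s1=0 s4=1 s2=1 s3=0 s5=1 s0=0
t9.Δ1 clk=0 s1=0 s4=1 s2=1 s3=0 s5=1 s0=0
t10.Δ0 clk=0 s1=0 s4=1 s2=1 s3=0 s5=1 s0=0
t10.Δ1 clk=1 s1=0 s4=1 s2=1 s3=0 s5=1 s0=0
t10.Δ2 clk=1 s1=0 s4=1 s2=0 s3=0 s5=0 s0=0
t10.Δ3 clk=1 s1=0 s4=0 s2=0 s3=1 s5=0 s0=0
t11.Δ0 clk=1 s1=0 s4=0 s2=0 s3=1 s5=0 s0=0
t11.Δ1 clk=0 s1=0 s4=0 s2=0 s3=1 s5=0 s0=0
t12.Δ0 clk=0 s1=0 s4=0 s2=0 s3=1 s5=0 s0=0
t12.Δ1 clk=1 s1=0 s4=0 s2=0 s3=1 s5=0 s0=0
t12.Δ2 clk=1 s1=0 s4=0 s2=1 s3=1 s5=1 s0=0
t12.Δ3 clk=1 s1=0 s4=1 s2=1 s3=0 s5=1 s0=1
t12.Δ4 clk=1 s1=0 s4=1 s2=1 s3=0 s5=1 s0=0
t13.Δ0 clk=1 s1=0 s4=1 s2=1 s3=0 s5=1 s0=0
t13.Δ1 clk=0 s1=0 s4=1 s2=1 s3=0 s5=1 s0=0

yes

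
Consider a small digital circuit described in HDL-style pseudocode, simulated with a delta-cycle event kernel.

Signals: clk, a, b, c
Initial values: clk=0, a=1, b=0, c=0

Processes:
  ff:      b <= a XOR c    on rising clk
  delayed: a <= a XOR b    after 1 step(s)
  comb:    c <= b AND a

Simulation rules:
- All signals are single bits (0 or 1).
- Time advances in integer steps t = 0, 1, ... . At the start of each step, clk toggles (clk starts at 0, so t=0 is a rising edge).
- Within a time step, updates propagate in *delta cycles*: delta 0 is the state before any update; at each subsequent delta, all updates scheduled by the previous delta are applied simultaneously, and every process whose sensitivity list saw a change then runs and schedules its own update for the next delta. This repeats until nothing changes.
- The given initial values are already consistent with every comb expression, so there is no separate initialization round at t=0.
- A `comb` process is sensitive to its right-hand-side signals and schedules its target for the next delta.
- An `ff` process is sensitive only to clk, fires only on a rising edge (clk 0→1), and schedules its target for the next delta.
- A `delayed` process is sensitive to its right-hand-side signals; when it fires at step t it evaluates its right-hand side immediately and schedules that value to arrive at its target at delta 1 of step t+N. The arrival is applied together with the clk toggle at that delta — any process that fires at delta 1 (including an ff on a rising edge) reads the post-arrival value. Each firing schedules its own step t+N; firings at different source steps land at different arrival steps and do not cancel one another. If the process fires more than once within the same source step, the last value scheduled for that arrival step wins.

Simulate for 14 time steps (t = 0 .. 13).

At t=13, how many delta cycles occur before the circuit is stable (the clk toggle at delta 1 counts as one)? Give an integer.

2

[bits: a,clk,b,c]
t=0: Δ0=1000 Δ1=1100 Δ2=1110 Δ3=1111 | 3Δ
t=1: Δ0=1111 Δ1=0011 Δ2=0010 | 2Δ
t=2: Δ0=0010 Δ1=1110 Δ2=1111 | 2Δ
t=3: Δ0=1111 Δ1=0011 Δ2=0010 | 2Δ
t=4: Δ0=0010 Δ1=1110 Δ2=1111 | 2Δ
t=5: Δ0=1111 Δ1=0011 Δ2=0010 | 2Δ
t=6: Δ0=0010 Δ1=1110 Δ2=1111 | 2Δ
t=7: Δ0=1111 Δ1=0011 Δ2=0010 | 2Δ
t=8: Δ0=0010 Δ1=1110 Δ2=1111 | 2Δ
t=9: Δ0=1111 Δ1=0011 Δ2=0010 | 2Δ
t=10: Δ0=0010 Δ1=1110 Δ2=1111 | 2Δ
t=11: Δ0=1111 Δ1=0011 Δ2=0010 | 2Δ
t=12: Δ0=0010 Δ1=1110 Δ2=1111 | 2Δ
t=13: Δ0=1111 Δ1=0011 Δ2=0010 | 2Δ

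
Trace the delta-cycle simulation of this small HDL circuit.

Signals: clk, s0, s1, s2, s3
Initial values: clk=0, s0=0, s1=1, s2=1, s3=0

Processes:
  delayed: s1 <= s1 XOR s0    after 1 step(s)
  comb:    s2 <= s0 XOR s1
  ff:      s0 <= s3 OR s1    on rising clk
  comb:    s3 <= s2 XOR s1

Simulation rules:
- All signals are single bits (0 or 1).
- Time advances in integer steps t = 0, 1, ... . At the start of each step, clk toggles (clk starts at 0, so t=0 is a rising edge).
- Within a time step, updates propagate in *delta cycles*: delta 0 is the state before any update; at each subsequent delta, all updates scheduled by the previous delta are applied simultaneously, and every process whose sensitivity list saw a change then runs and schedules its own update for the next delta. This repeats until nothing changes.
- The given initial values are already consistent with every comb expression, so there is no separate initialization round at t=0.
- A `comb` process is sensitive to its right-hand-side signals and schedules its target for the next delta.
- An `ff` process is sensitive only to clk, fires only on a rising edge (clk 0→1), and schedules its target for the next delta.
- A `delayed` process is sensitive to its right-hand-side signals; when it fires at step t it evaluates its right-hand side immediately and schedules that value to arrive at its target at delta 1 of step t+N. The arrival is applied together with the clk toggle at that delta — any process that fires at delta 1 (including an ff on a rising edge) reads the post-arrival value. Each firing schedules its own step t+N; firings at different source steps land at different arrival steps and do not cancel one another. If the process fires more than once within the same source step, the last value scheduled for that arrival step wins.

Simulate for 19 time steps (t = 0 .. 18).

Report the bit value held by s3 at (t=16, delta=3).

t=0 Δ0: s3=0 s0=0 s1=1 clk=0 s2=1
  Δ1: clk:0→1
  Δ2: s0:0→1
  Δ3: s2:1→0
  Δ4: s3:0→1
  (4Δ to stable)
t=1 Δ0: s3=1 s0=1 s1=1 clk=1 s2=0
  Δ1: s1:1→0, clk:1→0
  Δ2: s3:1→0, s2:0→1
  Δ3: s3:0→1
  (3Δ to stable)
t=2 Δ0: s3=1 s0=1 s1=0 clk=0 s2=1
  Δ1: s1:0→1, clk:0→1
  Δ2: s3:1→0, s2:1→0
  Δ3: s3:0→1
  (3Δ to stable)
t=3 Δ0: s3=1 s0=1 s1=1 clk=1 s2=0
  Δ1: s1:1→0, clk:1→0
  Δ2: s3:1→0, s2:0→1
  Δ3: s3:0→1
  (3Δ to stable)
t=4 Δ0: s3=1 s0=1 s1=0 clk=0 s2=1
  Δ1: s1:0→1, clk:0→1
  Δ2: s3:1→0, s2:1→0
  Δ3: s3:0→1
  (3Δ to stable)
t=5 Δ0: s3=1 s0=1 s1=1 clk=1 s2=0
  Δ1: s1:1→0, clk:1→0
  Δ2: s3:1→0, s2:0→1
  Δ3: s3:0→1
  (3Δ to stable)
t=6 Δ0: s3=1 s0=1 s1=0 clk=0 s2=1
  Δ1: s1:0→1, clk:0→1
  Δ2: s3:1→0, s2:1→0
  Δ3: s3:0→1
  (3Δ to stable)
t=7 Δ0: s3=1 s0=1 s1=1 clk=1 s2=0
  Δ1: s1:1→0, clk:1→0
  Δ2: s3:1→0, s2:0→1
  Δ3: s3:0→1
  (3Δ to stable)
t=8 Δ0: s3=1 s0=1 s1=0 clk=0 s2=1
  Δ1: s1:0→1, clk:0→1
  Δ2: s3:1→0, s2:1→0
  Δ3: s3:0→1
  (3Δ to stable)
t=9 Δ0: s3=1 s0=1 s1=1 clk=1 s2=0
  Δ1: s1:1→0, clk:1→0
  Δ2: s3:1→0, s2:0→1
  Δ3: s3:0→1
  (3Δ to stable)
t=10 Δ0: s3=1 s0=1 s1=0 clk=0 s2=1
  Δ1: s1:0→1, clk:0→1
  Δ2: s3:1→0, s2:1→0
  Δ3: s3:0→1
  (3Δ to stable)
t=11 Δ0: s3=1 s0=1 s1=1 clk=1 s2=0
  Δ1: s1:1→0, clk:1→0
  Δ2: s3:1→0, s2:0→1
  Δ3: s3:0→1
  (3Δ to stable)
t=12 Δ0: s3=1 s0=1 s1=0 clk=0 s2=1
  Δ1: s1:0→1, clk:0→1
  Δ2: s3:1→0, s2:1→0
  Δ3: s3:0→1
  (3Δ to stable)
t=13 Δ0: s3=1 s0=1 s1=1 clk=1 s2=0
  Δ1: s1:1→0, clk:1→0
  Δ2: s3:1→0, s2:0→1
  Δ3: s3:0→1
  (3Δ to stable)
t=14 Δ0: s3=1 s0=1 s1=0 clk=0 s2=1
  Δ1: s1:0→1, clk:0→1
  Δ2: s3:1→0, s2:1→0
  Δ3: s3:0→1
  (3Δ to stable)
t=15 Δ0: s3=1 s0=1 s1=1 clk=1 s2=0
  Δ1: s1:1→0, clk:1→0
  Δ2: s3:1→0, s2:0→1
  Δ3: s3:0→1
  (3Δ to stable)
t=16 Δ0: s3=1 s0=1 s1=0 clk=0 s2=1
  Δ1: s1:0→1, clk:0→1
  Δ2: s3:1→0, s2:1→0
  Δ3: s3:0→1
  (3Δ to stable)
t=17 Δ0: s3=1 s0=1 s1=1 clk=1 s2=0
  Δ1: s1:1→0, clk:1→0
  Δ2: s3:1→0, s2:0→1
  Δ3: s3:0→1
  (3Δ to stable)
t=18 Δ0: s3=1 s0=1 s1=0 clk=0 s2=1
  Δ1: s1:0→1, clk:0→1
  Δ2: s3:1→0, s2:1→0
  Δ3: s3:0→1
  (3Δ to stable)

1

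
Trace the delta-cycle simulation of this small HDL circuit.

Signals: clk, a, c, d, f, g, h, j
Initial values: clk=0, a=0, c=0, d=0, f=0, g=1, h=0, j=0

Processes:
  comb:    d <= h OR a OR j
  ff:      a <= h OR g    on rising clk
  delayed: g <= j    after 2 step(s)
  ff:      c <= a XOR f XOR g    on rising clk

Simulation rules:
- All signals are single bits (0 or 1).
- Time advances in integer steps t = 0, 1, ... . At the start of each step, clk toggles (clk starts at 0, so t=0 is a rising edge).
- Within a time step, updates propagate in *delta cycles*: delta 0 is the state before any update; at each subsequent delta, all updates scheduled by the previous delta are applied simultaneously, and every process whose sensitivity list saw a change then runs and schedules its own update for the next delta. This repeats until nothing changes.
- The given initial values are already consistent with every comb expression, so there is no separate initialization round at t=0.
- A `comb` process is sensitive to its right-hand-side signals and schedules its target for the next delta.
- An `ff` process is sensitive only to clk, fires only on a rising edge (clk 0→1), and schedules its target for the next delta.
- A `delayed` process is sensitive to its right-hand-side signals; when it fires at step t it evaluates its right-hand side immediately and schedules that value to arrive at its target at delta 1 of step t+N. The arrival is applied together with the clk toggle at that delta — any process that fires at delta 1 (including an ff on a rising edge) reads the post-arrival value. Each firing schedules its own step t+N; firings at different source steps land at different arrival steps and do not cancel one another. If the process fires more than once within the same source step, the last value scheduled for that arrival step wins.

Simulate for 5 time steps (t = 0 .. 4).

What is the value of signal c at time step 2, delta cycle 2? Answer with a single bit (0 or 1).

0

t0.Δ0 h=0 d=0 f=0 j=0 c=0 clk=0 g=1 a=0
t0.Δ1 h=0 d=0 f=0 j=0 c=0 clk=1 g=1 a=0
t0.Δ2 h=0 d=0 f=0 j=0 c=1 clk=1 g=1 a=1
t0.Δ3 h=0 d=1 f=0 j=0 c=1 clk=1 g=1 a=1
t1.Δ0 h=0 d=1 f=0 j=0 c=1 clk=1 g=1 a=1
t1.Δ1 h=0 d=1 f=0 j=0 c=1 clk=0 g=1 a=1
t2.Δ0 h=0 d=1 f=0 j=0 c=1 clk=0 g=1 a=1
t2.Δ1 h=0 d=1 f=0 j=0 c=1 clk=1 g=1 a=1
t2.Δ2 h=0 d=1 f=0 j=0 c=0 clk=1 g=1 a=1
t3.Δ0 h=0 d=1 f=0 j=0 c=0 clk=1 g=1 a=1
t3.Δ1 h=0 d=1 f=0 j=0 c=0 clk=0 g=1 a=1
t4.Δ0 h=0 d=1 f=0 j=0 c=0 clk=0 g=1 a=1
t4.Δ1 h=0 d=1 f=0 j=0 c=0 clk=1 g=1 a=1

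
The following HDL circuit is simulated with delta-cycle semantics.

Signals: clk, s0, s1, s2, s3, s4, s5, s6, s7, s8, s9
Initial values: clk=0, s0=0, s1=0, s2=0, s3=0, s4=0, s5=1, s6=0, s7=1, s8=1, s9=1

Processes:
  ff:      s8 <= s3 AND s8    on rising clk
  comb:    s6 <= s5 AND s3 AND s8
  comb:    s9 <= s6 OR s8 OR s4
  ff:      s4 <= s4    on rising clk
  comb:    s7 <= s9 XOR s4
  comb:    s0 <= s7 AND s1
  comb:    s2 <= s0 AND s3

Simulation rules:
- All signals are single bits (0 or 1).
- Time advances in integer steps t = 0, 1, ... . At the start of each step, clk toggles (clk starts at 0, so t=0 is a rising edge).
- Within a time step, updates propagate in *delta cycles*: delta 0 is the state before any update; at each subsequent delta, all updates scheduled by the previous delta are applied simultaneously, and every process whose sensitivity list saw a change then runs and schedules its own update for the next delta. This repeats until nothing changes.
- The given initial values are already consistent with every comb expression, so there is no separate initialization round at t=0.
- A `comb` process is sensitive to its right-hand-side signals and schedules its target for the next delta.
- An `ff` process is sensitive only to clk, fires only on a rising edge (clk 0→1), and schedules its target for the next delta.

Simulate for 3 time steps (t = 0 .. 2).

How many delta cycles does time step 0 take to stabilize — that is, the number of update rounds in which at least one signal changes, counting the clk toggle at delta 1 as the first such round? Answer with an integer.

4

t0.Δ0 s6=0 s1=0 s2=0 s0=0 s5=1 s4=0 s7=1 clk=0 s9=1 s3=0 s8=1
t0.Δ1 s6=0 s1=0 s2=0 s0=0 s5=1 s4=0 s7=1 clk=1 s9=1 s3=0 s8=1
t0.Δ2 s6=0 s1=0 s2=0 s0=0 s5=1 s4=0 s7=1 clk=1 s9=1 s3=0 s8=0
t0.Δ3 s6=0 s1=0 s2=0 s0=0 s5=1 s4=0 s7=1 clk=1 s9=0 s3=0 s8=0
t0.Δ4 s6=0 s1=0 s2=0 s0=0 s5=1 s4=0 s7=0 clk=1 s9=0 s3=0 s8=0
t1.Δ0 s6=0 s1=0 s2=0 s0=0 s5=1 s4=0 s7=0 clk=1 s9=0 s3=0 s8=0
t1.Δ1 s6=0 s1=0 s2=0 s0=0 s5=1 s4=0 s7=0 clk=0 s9=0 s3=0 s8=0
t2.Δ0 s6=0 s1=0 s2=0 s0=0 s5=1 s4=0 s7=0 clk=0 s9=0 s3=0 s8=0
t2.Δ1 s6=0 s1=0 s2=0 s0=0 s5=1 s4=0 s7=0 clk=1 s9=0 s3=0 s8=0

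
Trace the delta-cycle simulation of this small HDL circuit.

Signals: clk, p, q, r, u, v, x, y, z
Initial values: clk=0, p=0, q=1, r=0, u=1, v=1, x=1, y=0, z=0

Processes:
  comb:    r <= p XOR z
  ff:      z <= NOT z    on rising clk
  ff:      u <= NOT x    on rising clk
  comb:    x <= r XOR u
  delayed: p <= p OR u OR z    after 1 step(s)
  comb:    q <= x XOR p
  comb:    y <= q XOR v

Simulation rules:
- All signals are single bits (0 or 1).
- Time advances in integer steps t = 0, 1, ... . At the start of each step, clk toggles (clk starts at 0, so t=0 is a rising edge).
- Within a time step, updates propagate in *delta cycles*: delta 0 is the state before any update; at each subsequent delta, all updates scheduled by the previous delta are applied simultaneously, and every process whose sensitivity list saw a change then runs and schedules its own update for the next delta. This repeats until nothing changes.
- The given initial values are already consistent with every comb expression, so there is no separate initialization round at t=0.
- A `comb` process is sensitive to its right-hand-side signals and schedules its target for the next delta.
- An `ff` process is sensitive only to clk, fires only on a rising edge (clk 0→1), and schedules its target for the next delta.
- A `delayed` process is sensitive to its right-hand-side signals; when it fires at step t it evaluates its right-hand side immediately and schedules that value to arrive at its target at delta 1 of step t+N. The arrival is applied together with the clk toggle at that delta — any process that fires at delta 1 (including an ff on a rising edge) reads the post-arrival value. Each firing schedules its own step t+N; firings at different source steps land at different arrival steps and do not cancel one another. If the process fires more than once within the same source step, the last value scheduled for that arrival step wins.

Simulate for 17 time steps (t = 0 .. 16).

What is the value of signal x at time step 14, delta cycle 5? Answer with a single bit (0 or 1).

1

t=0 Δ0: y=0 u=1 p=0 x=1 v=1 z=0 clk=0 r=0 q=1
  Δ1: clk:0→1
  Δ2: u:1→0, z:0→1
  Δ3: x:1→0, r:0→1
  Δ4: x:0→1, q:1→0
  Δ5: y:0→1, q:0→1
  Δ6: y:1→0
  (6Δ to stable)
t=1 Δ0: y=0 u=0 p=0 x=1 v=1 z=1 clk=1 r=1 q=1
  Δ1: p:0→1, clk:1→0
  Δ2: r:1→0, q:1→0
  Δ3: y:0→1, x:1→0
  Δ4: q:0→1
  Δ5: y:1→0
  (5Δ to stable)
t=2 Δ0: y=0 u=0 p=1 x=0 v=1 z=1 clk=0 r=0 q=1
  Δ1: clk:0→1
  Δ2: u:0→1, z:1→0
  Δ3: x:0→1, r:0→1
  Δ4: x:1→0, q:1→0
  Δ5: y:0→1, q:0→1
  Δ6: y:1→0
  (6Δ to stable)
t=3 Δ0: y=0 u=1 p=1 x=0 v=1 z=0 clk=1 r=1 q=1
  Δ1: clk:1→0
  (1Δ to stable)
t=4 Δ0: y=0 u=1 p=1 x=0 v=1 z=0 clk=0 r=1 q=1
  Δ1: clk:0→1
  Δ2: z:0→1
  Δ3: r:1→0
  Δ4: x:0→1
  Δ5: q:1→0
  Δ6: y:0→1
  (6Δ to stable)
t=5 Δ0: y=1 u=1 p=1 x=1 v=1 z=1 clk=1 r=0 q=0
  Δ1: clk:1→0
  (1Δ to stable)
t=6 Δ0: y=1 u=1 p=1 x=1 v=1 z=1 clk=0 r=0 q=0
  Δ1: clk:0→1
  Δ2: u:1→0, z:1→0
  Δ3: x:1→0, r:0→1
  Δ4: x:0→1, q:0→1
  Δ5: y:1→0, q:1→0
  Δ6: y:0→1
  (6Δ to stable)
t=7 Δ0: y=1 u=0 p=1 x=1 v=1 z=0 clk=1 r=1 q=0
  Δ1: clk:1→0
  (1Δ to stable)
t=8 Δ0: y=1 u=0 p=1 x=1 v=1 z=0 clk=0 r=1 q=0
  Δ1: clk:0→1
  Δ2: z:0→1
  Δ3: r:1→0
  Δ4: x:1→0
  Δ5: q:0→1
  Δ6: y:1→0
  (6Δ to stable)
t=9 Δ0: y=0 u=0 p=1 x=0 v=1 z=1 clk=1 r=0 q=1
  Δ1: clk:1→0
  (1Δ to stable)
t=10 Δ0: y=0 u=0 p=1 x=0 v=1 z=1 clk=0 r=0 q=1
  Δ1: clk:0→1
  Δ2: u:0→1, z:1→0
  Δ3: x:0→1, r:0→1
  Δ4: x:1→0, q:1→0
  Δ5: y:0→1, q:0→1
  Δ6: y:1→0
  (6Δ to stable)
t=11 Δ0: y=0 u=1 p=1 x=0 v=1 z=0 clk=1 r=1 q=1
  Δ1: clk:1→0
  (1Δ to stable)
t=12 Δ0: y=0 u=1 p=1 x=0 v=1 z=0 clk=0 r=1 q=1
  Δ1: clk:0→1
  Δ2: z:0→1
  Δ3: r:1→0
  Δ4: x:0→1
  Δ5: q:1→0
  Δ6: y:0→1
  (6Δ to stable)
t=13 Δ0: y=1 u=1 p=1 x=1 v=1 z=1 clk=1 r=0 q=0
  Δ1: clk:1→0
  (1Δ to stable)
t=14 Δ0: y=1 u=1 p=1 x=1 v=1 z=1 clk=0 r=0 q=0
  Δ1: clk:0→1
  Δ2: u:1→0, z:1→0
  Δ3: x:1→0, r:0→1
  Δ4: x:0→1, q:0→1
  Δ5: y:1→0, q:1→0
  Δ6: y:0→1
  (6Δ to stable)
t=15 Δ0: y=1 u=0 p=1 x=1 v=1 z=0 clk=1 r=1 q=0
  Δ1: clk:1→0
  (1Δ to stable)
t=16 Δ0: y=1 u=0 p=1 x=1 v=1 z=0 clk=0 r=1 q=0
  Δ1: clk:0→1
  Δ2: z:0→1
  Δ3: r:1→0
  Δ4: x:1→0
  Δ5: q:0→1
  Δ6: y:1→0
  (6Δ to stable)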